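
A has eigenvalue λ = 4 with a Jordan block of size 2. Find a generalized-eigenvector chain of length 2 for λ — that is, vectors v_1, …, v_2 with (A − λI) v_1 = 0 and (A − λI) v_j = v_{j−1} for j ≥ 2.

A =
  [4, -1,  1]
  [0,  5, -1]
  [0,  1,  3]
A Jordan chain for λ = 4 of length 2:
v_1 = (-1, 1, 1)ᵀ
v_2 = (0, 1, 0)ᵀ

Let N = A − (4)·I. We want v_2 with N^2 v_2 = 0 but N^1 v_2 ≠ 0; then v_{j-1} := N · v_j for j = 2, …, 2.

Pick v_2 = (0, 1, 0)ᵀ.
Then v_1 = N · v_2 = (-1, 1, 1)ᵀ.

Sanity check: (A − (4)·I) v_1 = (0, 0, 0)ᵀ = 0. ✓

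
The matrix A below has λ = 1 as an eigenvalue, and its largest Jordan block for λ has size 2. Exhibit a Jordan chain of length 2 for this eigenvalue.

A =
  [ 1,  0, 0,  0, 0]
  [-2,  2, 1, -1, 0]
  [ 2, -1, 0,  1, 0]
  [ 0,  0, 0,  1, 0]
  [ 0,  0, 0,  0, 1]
A Jordan chain for λ = 1 of length 2:
v_1 = (0, -2, 2, 0, 0)ᵀ
v_2 = (1, 0, 0, 0, 0)ᵀ

Let N = A − (1)·I. We want v_2 with N^2 v_2 = 0 but N^1 v_2 ≠ 0; then v_{j-1} := N · v_j for j = 2, …, 2.

Pick v_2 = (1, 0, 0, 0, 0)ᵀ.
Then v_1 = N · v_2 = (0, -2, 2, 0, 0)ᵀ.

Sanity check: (A − (1)·I) v_1 = (0, 0, 0, 0, 0)ᵀ = 0. ✓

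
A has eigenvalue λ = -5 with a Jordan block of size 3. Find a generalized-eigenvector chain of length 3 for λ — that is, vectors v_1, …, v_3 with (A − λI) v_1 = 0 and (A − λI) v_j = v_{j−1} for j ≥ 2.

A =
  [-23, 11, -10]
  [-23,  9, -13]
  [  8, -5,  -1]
A Jordan chain for λ = -5 of length 3:
v_1 = (-9, -12, 3)ᵀ
v_2 = (-18, -23, 8)ᵀ
v_3 = (1, 0, 0)ᵀ

Let N = A − (-5)·I. We want v_3 with N^3 v_3 = 0 but N^2 v_3 ≠ 0; then v_{j-1} := N · v_j for j = 3, …, 2.

Pick v_3 = (1, 0, 0)ᵀ.
Then v_2 = N · v_3 = (-18, -23, 8)ᵀ.
Then v_1 = N · v_2 = (-9, -12, 3)ᵀ.

Sanity check: (A − (-5)·I) v_1 = (0, 0, 0)ᵀ = 0. ✓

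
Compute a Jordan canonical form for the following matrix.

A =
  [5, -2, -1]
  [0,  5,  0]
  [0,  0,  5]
J_2(5) ⊕ J_1(5)

The characteristic polynomial is
  det(x·I − A) = x^3 - 15*x^2 + 75*x - 125 = (x - 5)^3

Eigenvalues and multiplicities (the geometric multiplicity of λ is n − rank(A − λI), which equals the number of Jordan blocks for λ):
  λ = 5: algebraic multiplicity = 3, geometric multiplicity = 2

Determining the block sizes for each eigenvalue:
  λ = 5: 2 blocks summing to 3 forces exactly one block of size 2 and the rest size 1 → block sizes [2, 1]

Assembling the blocks gives a Jordan form
J =
  [5, 1, 0]
  [0, 5, 0]
  [0, 0, 5]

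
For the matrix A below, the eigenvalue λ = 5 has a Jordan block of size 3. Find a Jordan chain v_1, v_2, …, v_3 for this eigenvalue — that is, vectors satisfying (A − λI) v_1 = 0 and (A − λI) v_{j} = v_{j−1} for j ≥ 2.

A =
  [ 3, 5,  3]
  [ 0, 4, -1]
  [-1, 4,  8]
A Jordan chain for λ = 5 of length 3:
v_1 = (1, 1, -1)ᵀ
v_2 = (-2, 0, -1)ᵀ
v_3 = (1, 0, 0)ᵀ

Let N = A − (5)·I. We want v_3 with N^3 v_3 = 0 but N^2 v_3 ≠ 0; then v_{j-1} := N · v_j for j = 3, …, 2.

Pick v_3 = (1, 0, 0)ᵀ.
Then v_2 = N · v_3 = (-2, 0, -1)ᵀ.
Then v_1 = N · v_2 = (1, 1, -1)ᵀ.

Sanity check: (A − (5)·I) v_1 = (0, 0, 0)ᵀ = 0. ✓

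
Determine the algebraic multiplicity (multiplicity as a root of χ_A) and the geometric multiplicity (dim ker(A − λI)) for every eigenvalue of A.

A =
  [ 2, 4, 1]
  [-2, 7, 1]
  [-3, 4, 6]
λ = 5: alg = 3, geom = 1

Step 1 — factor the characteristic polynomial to read off the algebraic multiplicities:
  χ_A(x) = (x - 5)^3

Step 2 — compute geometric multiplicities via the rank-nullity identity g(λ) = n − rank(A − λI):
  rank(A − (5)·I) = 2, so dim ker(A − (5)·I) = n − 2 = 1

Summary:
  λ = 5: algebraic multiplicity = 3, geometric multiplicity = 1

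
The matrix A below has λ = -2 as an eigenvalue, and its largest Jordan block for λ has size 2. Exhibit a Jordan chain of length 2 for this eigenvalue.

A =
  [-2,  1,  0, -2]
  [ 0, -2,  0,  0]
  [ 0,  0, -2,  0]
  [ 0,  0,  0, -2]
A Jordan chain for λ = -2 of length 2:
v_1 = (1, 0, 0, 0)ᵀ
v_2 = (0, 1, 0, 0)ᵀ

Let N = A − (-2)·I. We want v_2 with N^2 v_2 = 0 but N^1 v_2 ≠ 0; then v_{j-1} := N · v_j for j = 2, …, 2.

Pick v_2 = (0, 1, 0, 0)ᵀ.
Then v_1 = N · v_2 = (1, 0, 0, 0)ᵀ.

Sanity check: (A − (-2)·I) v_1 = (0, 0, 0, 0)ᵀ = 0. ✓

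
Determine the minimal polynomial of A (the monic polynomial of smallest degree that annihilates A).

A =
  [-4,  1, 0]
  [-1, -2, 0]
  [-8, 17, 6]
x^3 - 27*x - 54

The characteristic polynomial is χ_A(x) = (x - 6)*(x + 3)^2, so the eigenvalues are known. The minimal polynomial is
  m_A(x) = Π_λ (x − λ)^{k_λ}
where k_λ is the size of the *largest* Jordan block for λ (equivalently, the smallest k with (A − λI)^k v = 0 for every generalised eigenvector v of λ).

  λ = -3: largest Jordan block has size 2, contributing (x + 3)^2
  λ = 6: largest Jordan block has size 1, contributing (x − 6)

So m_A(x) = (x - 6)*(x + 3)^2 = x^3 - 27*x - 54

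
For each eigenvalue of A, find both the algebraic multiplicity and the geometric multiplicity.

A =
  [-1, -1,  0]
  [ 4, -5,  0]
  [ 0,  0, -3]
λ = -3: alg = 3, geom = 2

Step 1 — factor the characteristic polynomial to read off the algebraic multiplicities:
  χ_A(x) = (x + 3)^3

Step 2 — compute geometric multiplicities via the rank-nullity identity g(λ) = n − rank(A − λI):
  rank(A − (-3)·I) = 1, so dim ker(A − (-3)·I) = n − 1 = 2

Summary:
  λ = -3: algebraic multiplicity = 3, geometric multiplicity = 2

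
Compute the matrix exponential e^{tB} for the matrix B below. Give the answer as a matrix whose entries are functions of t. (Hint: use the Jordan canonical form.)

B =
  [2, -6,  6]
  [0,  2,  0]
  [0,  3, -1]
e^{tB} =
  [exp(2*t), -2*exp(2*t) + 2*exp(-t), 2*exp(2*t) - 2*exp(-t)]
  [0, exp(2*t), 0]
  [0, exp(2*t) - exp(-t), exp(-t)]

Strategy: write B = P · J · P⁻¹ where J is a Jordan canonical form, so e^{tB} = P · e^{tJ} · P⁻¹, and e^{tJ} can be computed block-by-block.

B has Jordan form
J =
  [-1, 0, 0]
  [ 0, 2, 0]
  [ 0, 0, 2]
(up to reordering of blocks).

Per-block formulas:
  For a 1×1 block at λ = 2: exp(t · [2]) = [e^(2t)].
  For a 1×1 block at λ = -1: exp(t · [-1]) = [e^(-1t)].

After assembling e^{tJ} and conjugating by P, we get:

e^{tB} =
  [exp(2*t), -2*exp(2*t) + 2*exp(-t), 2*exp(2*t) - 2*exp(-t)]
  [0, exp(2*t), 0]
  [0, exp(2*t) - exp(-t), exp(-t)]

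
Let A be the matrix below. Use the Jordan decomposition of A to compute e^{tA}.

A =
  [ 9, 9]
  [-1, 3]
e^{tA} =
  [3*t*exp(6*t) + exp(6*t), 9*t*exp(6*t)]
  [-t*exp(6*t), -3*t*exp(6*t) + exp(6*t)]

Strategy: write A = P · J · P⁻¹ where J is a Jordan canonical form, so e^{tA} = P · e^{tJ} · P⁻¹, and e^{tJ} can be computed block-by-block.

A has Jordan form
J =
  [6, 1]
  [0, 6]
(up to reordering of blocks).

Per-block formulas:
  For a 2×2 Jordan block J_2(6): exp(t · J_2(6)) = e^(6t)·(I + t·N), where N is the 2×2 nilpotent shift.

After assembling e^{tJ} and conjugating by P, we get:

e^{tA} =
  [3*t*exp(6*t) + exp(6*t), 9*t*exp(6*t)]
  [-t*exp(6*t), -3*t*exp(6*t) + exp(6*t)]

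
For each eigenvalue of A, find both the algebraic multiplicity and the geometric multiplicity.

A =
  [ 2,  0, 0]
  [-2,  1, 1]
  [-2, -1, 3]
λ = 2: alg = 3, geom = 2

Step 1 — factor the characteristic polynomial to read off the algebraic multiplicities:
  χ_A(x) = (x - 2)^3

Step 2 — compute geometric multiplicities via the rank-nullity identity g(λ) = n − rank(A − λI):
  rank(A − (2)·I) = 1, so dim ker(A − (2)·I) = n − 1 = 2

Summary:
  λ = 2: algebraic multiplicity = 3, geometric multiplicity = 2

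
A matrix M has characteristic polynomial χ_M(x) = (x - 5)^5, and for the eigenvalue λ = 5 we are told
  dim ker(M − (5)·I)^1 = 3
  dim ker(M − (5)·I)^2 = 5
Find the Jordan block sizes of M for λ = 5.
Block sizes for λ = 5: [2, 2, 1]

From the dimensions of kernels of powers, the number of Jordan blocks of size at least j is d_j − d_{j−1} where d_j = dim ker(N^j) (with d_0 = 0). Computing the differences gives [3, 2].
The number of blocks of size exactly k is (#blocks of size ≥ k) − (#blocks of size ≥ k + 1), so the partition is: 1 block(s) of size 1, 2 block(s) of size 2.
In nonincreasing order the block sizes are [2, 2, 1].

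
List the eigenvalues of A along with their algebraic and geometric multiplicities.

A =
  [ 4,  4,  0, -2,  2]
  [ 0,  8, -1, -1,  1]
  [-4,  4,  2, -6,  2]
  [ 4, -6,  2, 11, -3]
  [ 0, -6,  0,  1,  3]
λ = 4: alg = 1, geom = 1; λ = 6: alg = 4, geom = 2

Step 1 — factor the characteristic polynomial to read off the algebraic multiplicities:
  χ_A(x) = (x - 6)^4*(x - 4)

Step 2 — compute geometric multiplicities via the rank-nullity identity g(λ) = n − rank(A − λI):
  rank(A − (4)·I) = 4, so dim ker(A − (4)·I) = n − 4 = 1
  rank(A − (6)·I) = 3, so dim ker(A − (6)·I) = n − 3 = 2

Summary:
  λ = 4: algebraic multiplicity = 1, geometric multiplicity = 1
  λ = 6: algebraic multiplicity = 4, geometric multiplicity = 2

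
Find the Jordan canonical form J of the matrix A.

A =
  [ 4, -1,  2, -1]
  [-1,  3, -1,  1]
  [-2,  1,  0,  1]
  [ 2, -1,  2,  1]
J_3(2) ⊕ J_1(2)

The characteristic polynomial is
  det(x·I − A) = x^4 - 8*x^3 + 24*x^2 - 32*x + 16 = (x - 2)^4

Eigenvalues and multiplicities (the geometric multiplicity of λ is n − rank(A − λI), which equals the number of Jordan blocks for λ):
  λ = 2: algebraic multiplicity = 4, geometric multiplicity = 2

Determining the block sizes for each eigenvalue:
  λ = 2: with am = 4 and gm = 2, the partition is not yet determined (e.g. several partitions of 4 into 2 parts exist). Let N = A − (2)·I. Computing rank(N^1) = 2, rank(N^2) = 1, rank(N^3) = 0; the number of blocks of size ≥ j is rank(N^{j−1}) − rank(N^j), giving [2, 1, 1]. So we have 1 block(s) of size 3, 1 block(s) of size 1 → block sizes [3, 1]

Assembling the blocks gives a Jordan form
J =
  [2, 1, 0, 0]
  [0, 2, 1, 0]
  [0, 0, 2, 0]
  [0, 0, 0, 2]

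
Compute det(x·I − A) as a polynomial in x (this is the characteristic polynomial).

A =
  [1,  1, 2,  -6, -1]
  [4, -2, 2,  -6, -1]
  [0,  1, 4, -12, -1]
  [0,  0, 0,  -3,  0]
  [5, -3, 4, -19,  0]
x^5 - 15*x^3 + 10*x^2 + 60*x - 72

Expanding det(x·I − A) (e.g. by cofactor expansion or by noting that A is similar to its Jordan form J, which has the same characteristic polynomial as A) gives
  χ_A(x) = x^5 - 15*x^3 + 10*x^2 + 60*x - 72
which factors as (x - 2)^3*(x + 3)^2. The eigenvalues (with algebraic multiplicities) are λ = -3 with multiplicity 2, λ = 2 with multiplicity 3.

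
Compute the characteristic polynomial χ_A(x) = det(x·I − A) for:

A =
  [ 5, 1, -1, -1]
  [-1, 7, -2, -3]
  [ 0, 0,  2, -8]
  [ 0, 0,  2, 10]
x^4 - 24*x^3 + 216*x^2 - 864*x + 1296

Expanding det(x·I − A) (e.g. by cofactor expansion or by noting that A is similar to its Jordan form J, which has the same characteristic polynomial as A) gives
  χ_A(x) = x^4 - 24*x^3 + 216*x^2 - 864*x + 1296
which factors as (x - 6)^4. The eigenvalues (with algebraic multiplicities) are λ = 6 with multiplicity 4.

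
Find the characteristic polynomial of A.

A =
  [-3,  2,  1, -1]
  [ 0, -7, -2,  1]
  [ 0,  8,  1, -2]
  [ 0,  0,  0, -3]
x^4 + 12*x^3 + 54*x^2 + 108*x + 81

Expanding det(x·I − A) (e.g. by cofactor expansion or by noting that A is similar to its Jordan form J, which has the same characteristic polynomial as A) gives
  χ_A(x) = x^4 + 12*x^3 + 54*x^2 + 108*x + 81
which factors as (x + 3)^4. The eigenvalues (with algebraic multiplicities) are λ = -3 with multiplicity 4.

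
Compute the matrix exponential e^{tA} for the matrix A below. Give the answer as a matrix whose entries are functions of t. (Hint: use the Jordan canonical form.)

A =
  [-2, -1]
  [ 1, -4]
e^{tA} =
  [t*exp(-3*t) + exp(-3*t), -t*exp(-3*t)]
  [t*exp(-3*t), -t*exp(-3*t) + exp(-3*t)]

Strategy: write A = P · J · P⁻¹ where J is a Jordan canonical form, so e^{tA} = P · e^{tJ} · P⁻¹, and e^{tJ} can be computed block-by-block.

A has Jordan form
J =
  [-3,  1]
  [ 0, -3]
(up to reordering of blocks).

Per-block formulas:
  For a 2×2 Jordan block J_2(-3): exp(t · J_2(-3)) = e^(-3t)·(I + t·N), where N is the 2×2 nilpotent shift.

After assembling e^{tJ} and conjugating by P, we get:

e^{tA} =
  [t*exp(-3*t) + exp(-3*t), -t*exp(-3*t)]
  [t*exp(-3*t), -t*exp(-3*t) + exp(-3*t)]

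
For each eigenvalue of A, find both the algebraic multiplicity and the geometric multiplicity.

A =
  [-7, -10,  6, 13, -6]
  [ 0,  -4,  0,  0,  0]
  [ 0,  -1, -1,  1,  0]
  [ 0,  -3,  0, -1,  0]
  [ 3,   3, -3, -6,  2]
λ = -4: alg = 2, geom = 2; λ = -1: alg = 3, geom = 2

Step 1 — factor the characteristic polynomial to read off the algebraic multiplicities:
  χ_A(x) = (x + 1)^3*(x + 4)^2

Step 2 — compute geometric multiplicities via the rank-nullity identity g(λ) = n − rank(A − λI):
  rank(A − (-4)·I) = 3, so dim ker(A − (-4)·I) = n − 3 = 2
  rank(A − (-1)·I) = 3, so dim ker(A − (-1)·I) = n − 3 = 2

Summary:
  λ = -4: algebraic multiplicity = 2, geometric multiplicity = 2
  λ = -1: algebraic multiplicity = 3, geometric multiplicity = 2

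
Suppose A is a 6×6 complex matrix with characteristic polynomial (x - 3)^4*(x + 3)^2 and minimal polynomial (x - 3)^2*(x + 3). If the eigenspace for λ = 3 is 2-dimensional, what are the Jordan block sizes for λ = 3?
Block sizes for λ = 3: [2, 2]

Step 1 — from the characteristic polynomial, algebraic multiplicity of λ = 3 is 4. From dim ker(A − (3)·I) = 2, there are exactly 2 Jordan blocks for λ = 3.
Step 2 — from the minimal polynomial, the factor (x − 3)^2 tells us the largest block for λ = 3 has size 2.
Step 3 — with total size 4, 2 blocks, and largest block 2, the block sizes (in nonincreasing order) are [2, 2].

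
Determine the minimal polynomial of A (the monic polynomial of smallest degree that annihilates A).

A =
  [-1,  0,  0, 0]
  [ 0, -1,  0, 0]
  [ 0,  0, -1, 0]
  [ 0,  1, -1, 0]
x^2 + x

The characteristic polynomial is χ_A(x) = x*(x + 1)^3, so the eigenvalues are known. The minimal polynomial is
  m_A(x) = Π_λ (x − λ)^{k_λ}
where k_λ is the size of the *largest* Jordan block for λ (equivalently, the smallest k with (A − λI)^k v = 0 for every generalised eigenvector v of λ).

  λ = -1: largest Jordan block has size 1, contributing (x + 1)
  λ = 0: largest Jordan block has size 1, contributing (x − 0)

So m_A(x) = x*(x + 1) = x^2 + x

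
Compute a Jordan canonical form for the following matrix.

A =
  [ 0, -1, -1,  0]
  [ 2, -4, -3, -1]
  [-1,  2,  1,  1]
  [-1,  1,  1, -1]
J_2(-1) ⊕ J_2(-1)

The characteristic polynomial is
  det(x·I − A) = x^4 + 4*x^3 + 6*x^2 + 4*x + 1 = (x + 1)^4

Eigenvalues and multiplicities (the geometric multiplicity of λ is n − rank(A − λI), which equals the number of Jordan blocks for λ):
  λ = -1: algebraic multiplicity = 4, geometric multiplicity = 2

Determining the block sizes for each eigenvalue:
  λ = -1: with am = 4 and gm = 2, the partition is not yet determined (e.g. several partitions of 4 into 2 parts exist). Let N = A − (-1)·I. Computing rank(N^1) = 2, rank(N^2) = 0; the number of blocks of size ≥ j is rank(N^{j−1}) − rank(N^j), giving [2, 2]. So we have 2 block(s) of size 2 → block sizes [2, 2]

Assembling the blocks gives a Jordan form
J =
  [-1,  1,  0,  0]
  [ 0, -1,  0,  0]
  [ 0,  0, -1,  1]
  [ 0,  0,  0, -1]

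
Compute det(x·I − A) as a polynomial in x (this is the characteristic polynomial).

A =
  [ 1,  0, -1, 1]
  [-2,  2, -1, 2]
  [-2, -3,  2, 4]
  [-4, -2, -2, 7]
x^4 - 12*x^3 + 54*x^2 - 108*x + 81

Expanding det(x·I − A) (e.g. by cofactor expansion or by noting that A is similar to its Jordan form J, which has the same characteristic polynomial as A) gives
  χ_A(x) = x^4 - 12*x^3 + 54*x^2 - 108*x + 81
which factors as (x - 3)^4. The eigenvalues (with algebraic multiplicities) are λ = 3 with multiplicity 4.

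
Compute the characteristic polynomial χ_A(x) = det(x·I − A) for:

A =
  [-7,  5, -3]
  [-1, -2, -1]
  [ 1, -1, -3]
x^3 + 12*x^2 + 48*x + 64

Expanding det(x·I − A) (e.g. by cofactor expansion or by noting that A is similar to its Jordan form J, which has the same characteristic polynomial as A) gives
  χ_A(x) = x^3 + 12*x^2 + 48*x + 64
which factors as (x + 4)^3. The eigenvalues (with algebraic multiplicities) are λ = -4 with multiplicity 3.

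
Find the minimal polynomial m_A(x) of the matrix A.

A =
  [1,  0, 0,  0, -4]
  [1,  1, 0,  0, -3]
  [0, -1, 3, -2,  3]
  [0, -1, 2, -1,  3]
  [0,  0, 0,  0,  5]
x^4 - 8*x^3 + 18*x^2 - 16*x + 5

The characteristic polynomial is χ_A(x) = (x - 5)*(x - 1)^4, so the eigenvalues are known. The minimal polynomial is
  m_A(x) = Π_λ (x − λ)^{k_λ}
where k_λ is the size of the *largest* Jordan block for λ (equivalently, the smallest k with (A − λI)^k v = 0 for every generalised eigenvector v of λ).

  λ = 1: largest Jordan block has size 3, contributing (x − 1)^3
  λ = 5: largest Jordan block has size 1, contributing (x − 5)

So m_A(x) = (x - 5)*(x - 1)^3 = x^4 - 8*x^3 + 18*x^2 - 16*x + 5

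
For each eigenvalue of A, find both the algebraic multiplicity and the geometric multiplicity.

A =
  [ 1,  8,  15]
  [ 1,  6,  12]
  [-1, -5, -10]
λ = -1: alg = 3, geom = 1

Step 1 — factor the characteristic polynomial to read off the algebraic multiplicities:
  χ_A(x) = (x + 1)^3

Step 2 — compute geometric multiplicities via the rank-nullity identity g(λ) = n − rank(A − λI):
  rank(A − (-1)·I) = 2, so dim ker(A − (-1)·I) = n − 2 = 1

Summary:
  λ = -1: algebraic multiplicity = 3, geometric multiplicity = 1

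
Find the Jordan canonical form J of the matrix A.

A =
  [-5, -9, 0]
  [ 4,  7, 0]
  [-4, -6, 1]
J_2(1) ⊕ J_1(1)

The characteristic polynomial is
  det(x·I − A) = x^3 - 3*x^2 + 3*x - 1 = (x - 1)^3

Eigenvalues and multiplicities (the geometric multiplicity of λ is n − rank(A − λI), which equals the number of Jordan blocks for λ):
  λ = 1: algebraic multiplicity = 3, geometric multiplicity = 2

Determining the block sizes for each eigenvalue:
  λ = 1: 2 blocks summing to 3 forces exactly one block of size 2 and the rest size 1 → block sizes [2, 1]

Assembling the blocks gives a Jordan form
J =
  [1, 1, 0]
  [0, 1, 0]
  [0, 0, 1]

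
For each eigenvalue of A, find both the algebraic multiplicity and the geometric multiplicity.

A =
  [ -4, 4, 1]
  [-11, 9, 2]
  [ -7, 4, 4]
λ = 3: alg = 3, geom = 1

Step 1 — factor the characteristic polynomial to read off the algebraic multiplicities:
  χ_A(x) = (x - 3)^3

Step 2 — compute geometric multiplicities via the rank-nullity identity g(λ) = n − rank(A − λI):
  rank(A − (3)·I) = 2, so dim ker(A − (3)·I) = n − 2 = 1

Summary:
  λ = 3: algebraic multiplicity = 3, geometric multiplicity = 1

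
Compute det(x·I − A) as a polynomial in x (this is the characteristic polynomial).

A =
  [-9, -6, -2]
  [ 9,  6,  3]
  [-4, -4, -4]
x^3 + 7*x^2 + 16*x + 12

Expanding det(x·I − A) (e.g. by cofactor expansion or by noting that A is similar to its Jordan form J, which has the same characteristic polynomial as A) gives
  χ_A(x) = x^3 + 7*x^2 + 16*x + 12
which factors as (x + 2)^2*(x + 3). The eigenvalues (with algebraic multiplicities) are λ = -3 with multiplicity 1, λ = -2 with multiplicity 2.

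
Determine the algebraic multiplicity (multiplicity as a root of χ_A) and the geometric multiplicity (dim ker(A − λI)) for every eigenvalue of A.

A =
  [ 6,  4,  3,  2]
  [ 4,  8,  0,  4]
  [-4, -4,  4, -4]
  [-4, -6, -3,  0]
λ = 4: alg = 3, geom = 2; λ = 6: alg = 1, geom = 1

Step 1 — factor the characteristic polynomial to read off the algebraic multiplicities:
  χ_A(x) = (x - 6)*(x - 4)^3

Step 2 — compute geometric multiplicities via the rank-nullity identity g(λ) = n − rank(A − λI):
  rank(A − (4)·I) = 2, so dim ker(A − (4)·I) = n − 2 = 2
  rank(A − (6)·I) = 3, so dim ker(A − (6)·I) = n − 3 = 1

Summary:
  λ = 4: algebraic multiplicity = 3, geometric multiplicity = 2
  λ = 6: algebraic multiplicity = 1, geometric multiplicity = 1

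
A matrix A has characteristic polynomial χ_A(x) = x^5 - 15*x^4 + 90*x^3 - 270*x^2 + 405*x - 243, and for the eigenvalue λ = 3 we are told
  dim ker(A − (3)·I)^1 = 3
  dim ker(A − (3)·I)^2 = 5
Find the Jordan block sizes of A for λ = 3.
Block sizes for λ = 3: [2, 2, 1]

From the dimensions of kernels of powers, the number of Jordan blocks of size at least j is d_j − d_{j−1} where d_j = dim ker(N^j) (with d_0 = 0). Computing the differences gives [3, 2].
The number of blocks of size exactly k is (#blocks of size ≥ k) − (#blocks of size ≥ k + 1), so the partition is: 1 block(s) of size 1, 2 block(s) of size 2.
In nonincreasing order the block sizes are [2, 2, 1].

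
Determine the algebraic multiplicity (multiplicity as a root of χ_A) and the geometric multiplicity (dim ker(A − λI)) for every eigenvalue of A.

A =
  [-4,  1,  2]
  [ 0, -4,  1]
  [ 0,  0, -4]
λ = -4: alg = 3, geom = 1

Step 1 — factor the characteristic polynomial to read off the algebraic multiplicities:
  χ_A(x) = (x + 4)^3

Step 2 — compute geometric multiplicities via the rank-nullity identity g(λ) = n − rank(A − λI):
  rank(A − (-4)·I) = 2, so dim ker(A − (-4)·I) = n − 2 = 1

Summary:
  λ = -4: algebraic multiplicity = 3, geometric multiplicity = 1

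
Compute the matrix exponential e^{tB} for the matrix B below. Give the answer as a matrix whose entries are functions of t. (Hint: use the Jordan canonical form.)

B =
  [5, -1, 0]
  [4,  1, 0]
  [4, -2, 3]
e^{tB} =
  [2*t*exp(3*t) + exp(3*t), -t*exp(3*t), 0]
  [4*t*exp(3*t), -2*t*exp(3*t) + exp(3*t), 0]
  [4*t*exp(3*t), -2*t*exp(3*t), exp(3*t)]

Strategy: write B = P · J · P⁻¹ where J is a Jordan canonical form, so e^{tB} = P · e^{tJ} · P⁻¹, and e^{tJ} can be computed block-by-block.

B has Jordan form
J =
  [3, 1, 0]
  [0, 3, 0]
  [0, 0, 3]
(up to reordering of blocks).

Per-block formulas:
  For a 1×1 block at λ = 3: exp(t · [3]) = [e^(3t)].
  For a 2×2 Jordan block J_2(3): exp(t · J_2(3)) = e^(3t)·(I + t·N), where N is the 2×2 nilpotent shift.

After assembling e^{tJ} and conjugating by P, we get:

e^{tB} =
  [2*t*exp(3*t) + exp(3*t), -t*exp(3*t), 0]
  [4*t*exp(3*t), -2*t*exp(3*t) + exp(3*t), 0]
  [4*t*exp(3*t), -2*t*exp(3*t), exp(3*t)]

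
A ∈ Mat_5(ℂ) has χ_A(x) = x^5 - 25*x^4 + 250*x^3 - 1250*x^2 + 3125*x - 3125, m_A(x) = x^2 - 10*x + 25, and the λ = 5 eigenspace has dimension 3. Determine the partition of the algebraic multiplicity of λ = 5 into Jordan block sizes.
Block sizes for λ = 5: [2, 2, 1]

Step 1 — from the characteristic polynomial, algebraic multiplicity of λ = 5 is 5. From dim ker(A − (5)·I) = 3, there are exactly 3 Jordan blocks for λ = 5.
Step 2 — from the minimal polynomial, the factor (x − 5)^2 tells us the largest block for λ = 5 has size 2.
Step 3 — with total size 5, 3 blocks, and largest block 2, the block sizes (in nonincreasing order) are [2, 2, 1].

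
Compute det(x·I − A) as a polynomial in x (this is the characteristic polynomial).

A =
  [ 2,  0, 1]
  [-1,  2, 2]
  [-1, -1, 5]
x^3 - 9*x^2 + 27*x - 27

Expanding det(x·I − A) (e.g. by cofactor expansion or by noting that A is similar to its Jordan form J, which has the same characteristic polynomial as A) gives
  χ_A(x) = x^3 - 9*x^2 + 27*x - 27
which factors as (x - 3)^3. The eigenvalues (with algebraic multiplicities) are λ = 3 with multiplicity 3.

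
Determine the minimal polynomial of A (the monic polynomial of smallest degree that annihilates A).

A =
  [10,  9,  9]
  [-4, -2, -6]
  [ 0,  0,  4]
x^2 - 8*x + 16

The characteristic polynomial is χ_A(x) = (x - 4)^3, so the eigenvalues are known. The minimal polynomial is
  m_A(x) = Π_λ (x − λ)^{k_λ}
where k_λ is the size of the *largest* Jordan block for λ (equivalently, the smallest k with (A − λI)^k v = 0 for every generalised eigenvector v of λ).

  λ = 4: largest Jordan block has size 2, contributing (x − 4)^2

So m_A(x) = (x - 4)^2 = x^2 - 8*x + 16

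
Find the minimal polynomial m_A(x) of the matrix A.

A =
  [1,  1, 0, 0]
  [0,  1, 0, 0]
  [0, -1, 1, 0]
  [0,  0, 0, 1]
x^2 - 2*x + 1

The characteristic polynomial is χ_A(x) = (x - 1)^4, so the eigenvalues are known. The minimal polynomial is
  m_A(x) = Π_λ (x − λ)^{k_λ}
where k_λ is the size of the *largest* Jordan block for λ (equivalently, the smallest k with (A − λI)^k v = 0 for every generalised eigenvector v of λ).

  λ = 1: largest Jordan block has size 2, contributing (x − 1)^2

So m_A(x) = (x - 1)^2 = x^2 - 2*x + 1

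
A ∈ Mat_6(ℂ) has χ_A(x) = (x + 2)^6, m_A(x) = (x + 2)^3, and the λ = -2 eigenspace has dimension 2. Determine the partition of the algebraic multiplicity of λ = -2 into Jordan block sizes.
Block sizes for λ = -2: [3, 3]

Step 1 — from the characteristic polynomial, algebraic multiplicity of λ = -2 is 6. From dim ker(A − (-2)·I) = 2, there are exactly 2 Jordan blocks for λ = -2.
Step 2 — from the minimal polynomial, the factor (x + 2)^3 tells us the largest block for λ = -2 has size 3.
Step 3 — with total size 6, 2 blocks, and largest block 3, the block sizes (in nonincreasing order) are [3, 3].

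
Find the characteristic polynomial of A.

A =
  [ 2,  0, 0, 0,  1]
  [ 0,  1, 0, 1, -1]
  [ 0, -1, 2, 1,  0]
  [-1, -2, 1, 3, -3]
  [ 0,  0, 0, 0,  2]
x^5 - 10*x^4 + 40*x^3 - 80*x^2 + 80*x - 32

Expanding det(x·I − A) (e.g. by cofactor expansion or by noting that A is similar to its Jordan form J, which has the same characteristic polynomial as A) gives
  χ_A(x) = x^5 - 10*x^4 + 40*x^3 - 80*x^2 + 80*x - 32
which factors as (x - 2)^5. The eigenvalues (with algebraic multiplicities) are λ = 2 with multiplicity 5.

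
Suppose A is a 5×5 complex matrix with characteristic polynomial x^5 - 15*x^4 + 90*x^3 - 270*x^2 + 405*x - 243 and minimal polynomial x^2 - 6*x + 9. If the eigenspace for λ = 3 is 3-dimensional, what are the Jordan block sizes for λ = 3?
Block sizes for λ = 3: [2, 2, 1]

Step 1 — from the characteristic polynomial, algebraic multiplicity of λ = 3 is 5. From dim ker(A − (3)·I) = 3, there are exactly 3 Jordan blocks for λ = 3.
Step 2 — from the minimal polynomial, the factor (x − 3)^2 tells us the largest block for λ = 3 has size 2.
Step 3 — with total size 5, 3 blocks, and largest block 2, the block sizes (in nonincreasing order) are [2, 2, 1].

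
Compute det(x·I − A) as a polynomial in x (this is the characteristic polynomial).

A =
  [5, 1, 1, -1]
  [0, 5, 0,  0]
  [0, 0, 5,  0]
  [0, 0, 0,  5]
x^4 - 20*x^3 + 150*x^2 - 500*x + 625

Expanding det(x·I − A) (e.g. by cofactor expansion or by noting that A is similar to its Jordan form J, which has the same characteristic polynomial as A) gives
  χ_A(x) = x^4 - 20*x^3 + 150*x^2 - 500*x + 625
which factors as (x - 5)^4. The eigenvalues (with algebraic multiplicities) are λ = 5 with multiplicity 4.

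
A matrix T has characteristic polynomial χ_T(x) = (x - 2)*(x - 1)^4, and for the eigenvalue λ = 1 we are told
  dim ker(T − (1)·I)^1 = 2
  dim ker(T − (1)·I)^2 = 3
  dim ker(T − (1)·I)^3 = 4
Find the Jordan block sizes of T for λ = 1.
Block sizes for λ = 1: [3, 1]

From the dimensions of kernels of powers, the number of Jordan blocks of size at least j is d_j − d_{j−1} where d_j = dim ker(N^j) (with d_0 = 0). Computing the differences gives [2, 1, 1].
The number of blocks of size exactly k is (#blocks of size ≥ k) − (#blocks of size ≥ k + 1), so the partition is: 1 block(s) of size 1, 1 block(s) of size 3.
In nonincreasing order the block sizes are [3, 1].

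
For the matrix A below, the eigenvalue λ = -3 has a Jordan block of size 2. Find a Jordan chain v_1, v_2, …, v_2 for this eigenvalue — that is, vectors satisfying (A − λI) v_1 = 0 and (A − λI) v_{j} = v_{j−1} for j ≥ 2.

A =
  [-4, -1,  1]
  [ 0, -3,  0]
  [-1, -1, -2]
A Jordan chain for λ = -3 of length 2:
v_1 = (-1, 0, -1)ᵀ
v_2 = (1, 0, 0)ᵀ

Let N = A − (-3)·I. We want v_2 with N^2 v_2 = 0 but N^1 v_2 ≠ 0; then v_{j-1} := N · v_j for j = 2, …, 2.

Pick v_2 = (1, 0, 0)ᵀ.
Then v_1 = N · v_2 = (-1, 0, -1)ᵀ.

Sanity check: (A − (-3)·I) v_1 = (0, 0, 0)ᵀ = 0. ✓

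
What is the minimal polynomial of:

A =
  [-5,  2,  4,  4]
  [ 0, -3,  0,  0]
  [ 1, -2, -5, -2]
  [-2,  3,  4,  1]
x^2 + 6*x + 9

The characteristic polynomial is χ_A(x) = (x + 3)^4, so the eigenvalues are known. The minimal polynomial is
  m_A(x) = Π_λ (x − λ)^{k_λ}
where k_λ is the size of the *largest* Jordan block for λ (equivalently, the smallest k with (A − λI)^k v = 0 for every generalised eigenvector v of λ).

  λ = -3: largest Jordan block has size 2, contributing (x + 3)^2

So m_A(x) = (x + 3)^2 = x^2 + 6*x + 9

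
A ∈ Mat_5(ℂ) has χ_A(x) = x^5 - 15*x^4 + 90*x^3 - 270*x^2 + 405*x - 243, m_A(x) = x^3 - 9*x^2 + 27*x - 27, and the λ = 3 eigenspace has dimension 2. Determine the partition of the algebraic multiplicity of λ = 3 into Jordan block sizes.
Block sizes for λ = 3: [3, 2]

Step 1 — from the characteristic polynomial, algebraic multiplicity of λ = 3 is 5. From dim ker(A − (3)·I) = 2, there are exactly 2 Jordan blocks for λ = 3.
Step 2 — from the minimal polynomial, the factor (x − 3)^3 tells us the largest block for λ = 3 has size 3.
Step 3 — with total size 5, 2 blocks, and largest block 3, the block sizes (in nonincreasing order) are [3, 2].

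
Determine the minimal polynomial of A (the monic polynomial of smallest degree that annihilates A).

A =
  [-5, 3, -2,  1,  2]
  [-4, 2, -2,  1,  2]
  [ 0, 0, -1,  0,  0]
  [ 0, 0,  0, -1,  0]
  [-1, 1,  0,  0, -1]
x^3 + 4*x^2 + 5*x + 2

The characteristic polynomial is χ_A(x) = (x + 1)^4*(x + 2), so the eigenvalues are known. The minimal polynomial is
  m_A(x) = Π_λ (x − λ)^{k_λ}
where k_λ is the size of the *largest* Jordan block for λ (equivalently, the smallest k with (A − λI)^k v = 0 for every generalised eigenvector v of λ).

  λ = -2: largest Jordan block has size 1, contributing (x + 2)
  λ = -1: largest Jordan block has size 2, contributing (x + 1)^2

So m_A(x) = (x + 1)^2*(x + 2) = x^3 + 4*x^2 + 5*x + 2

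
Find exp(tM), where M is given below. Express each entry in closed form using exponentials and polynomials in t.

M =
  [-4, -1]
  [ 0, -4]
e^{tM} =
  [exp(-4*t), -t*exp(-4*t)]
  [0, exp(-4*t)]

Strategy: write M = P · J · P⁻¹ where J is a Jordan canonical form, so e^{tM} = P · e^{tJ} · P⁻¹, and e^{tJ} can be computed block-by-block.

M has Jordan form
J =
  [-4,  1]
  [ 0, -4]
(up to reordering of blocks).

Per-block formulas:
  For a 2×2 Jordan block J_2(-4): exp(t · J_2(-4)) = e^(-4t)·(I + t·N), where N is the 2×2 nilpotent shift.

After assembling e^{tJ} and conjugating by P, we get:

e^{tM} =
  [exp(-4*t), -t*exp(-4*t)]
  [0, exp(-4*t)]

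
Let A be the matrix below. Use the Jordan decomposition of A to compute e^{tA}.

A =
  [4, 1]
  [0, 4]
e^{tA} =
  [exp(4*t), t*exp(4*t)]
  [0, exp(4*t)]

Strategy: write A = P · J · P⁻¹ where J is a Jordan canonical form, so e^{tA} = P · e^{tJ} · P⁻¹, and e^{tJ} can be computed block-by-block.

A has Jordan form
J =
  [4, 1]
  [0, 4]
(up to reordering of blocks).

Per-block formulas:
  For a 2×2 Jordan block J_2(4): exp(t · J_2(4)) = e^(4t)·(I + t·N), where N is the 2×2 nilpotent shift.

After assembling e^{tJ} and conjugating by P, we get:

e^{tA} =
  [exp(4*t), t*exp(4*t)]
  [0, exp(4*t)]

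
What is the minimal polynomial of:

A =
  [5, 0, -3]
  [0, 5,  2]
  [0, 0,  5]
x^2 - 10*x + 25

The characteristic polynomial is χ_A(x) = (x - 5)^3, so the eigenvalues are known. The minimal polynomial is
  m_A(x) = Π_λ (x − λ)^{k_λ}
where k_λ is the size of the *largest* Jordan block for λ (equivalently, the smallest k with (A − λI)^k v = 0 for every generalised eigenvector v of λ).

  λ = 5: largest Jordan block has size 2, contributing (x − 5)^2

So m_A(x) = (x - 5)^2 = x^2 - 10*x + 25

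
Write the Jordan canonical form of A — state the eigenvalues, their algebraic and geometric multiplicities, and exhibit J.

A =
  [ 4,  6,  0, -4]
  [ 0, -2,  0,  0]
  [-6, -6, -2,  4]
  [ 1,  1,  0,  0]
J_1(-2) ⊕ J_1(-2) ⊕ J_2(2)

The characteristic polynomial is
  det(x·I − A) = x^4 - 8*x^2 + 16 = (x - 2)^2*(x + 2)^2

Eigenvalues and multiplicities (the geometric multiplicity of λ is n − rank(A − λI), which equals the number of Jordan blocks for λ):
  λ = -2: algebraic multiplicity = 2, geometric multiplicity = 2
  λ = 2: algebraic multiplicity = 2, geometric multiplicity = 1

Determining the block sizes for each eigenvalue:
  λ = -2: gm = am = 2, so every block has size 1 → block sizes [1, 1]
  λ = 2: one block (gm = 1), so the single block has size am = 2 → block sizes [2]

Assembling the blocks gives a Jordan form
J =
  [-2,  0, 0, 0]
  [ 0, -2, 0, 0]
  [ 0,  0, 2, 1]
  [ 0,  0, 0, 2]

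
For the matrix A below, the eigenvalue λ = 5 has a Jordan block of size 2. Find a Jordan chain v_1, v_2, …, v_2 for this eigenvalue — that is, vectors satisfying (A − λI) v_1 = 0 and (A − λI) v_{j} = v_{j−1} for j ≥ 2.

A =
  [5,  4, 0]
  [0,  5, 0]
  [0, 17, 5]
A Jordan chain for λ = 5 of length 2:
v_1 = (4, 0, 17)ᵀ
v_2 = (0, 1, 0)ᵀ

Let N = A − (5)·I. We want v_2 with N^2 v_2 = 0 but N^1 v_2 ≠ 0; then v_{j-1} := N · v_j for j = 2, …, 2.

Pick v_2 = (0, 1, 0)ᵀ.
Then v_1 = N · v_2 = (4, 0, 17)ᵀ.

Sanity check: (A − (5)·I) v_1 = (0, 0, 0)ᵀ = 0. ✓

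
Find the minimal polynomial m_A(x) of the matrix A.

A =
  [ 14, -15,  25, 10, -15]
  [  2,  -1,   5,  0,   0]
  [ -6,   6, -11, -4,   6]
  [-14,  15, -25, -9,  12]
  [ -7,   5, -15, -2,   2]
x^3 + 3*x^2 + 3*x + 1

The characteristic polynomial is χ_A(x) = (x + 1)^5, so the eigenvalues are known. The minimal polynomial is
  m_A(x) = Π_λ (x − λ)^{k_λ}
where k_λ is the size of the *largest* Jordan block for λ (equivalently, the smallest k with (A − λI)^k v = 0 for every generalised eigenvector v of λ).

  λ = -1: largest Jordan block has size 3, contributing (x + 1)^3

So m_A(x) = (x + 1)^3 = x^3 + 3*x^2 + 3*x + 1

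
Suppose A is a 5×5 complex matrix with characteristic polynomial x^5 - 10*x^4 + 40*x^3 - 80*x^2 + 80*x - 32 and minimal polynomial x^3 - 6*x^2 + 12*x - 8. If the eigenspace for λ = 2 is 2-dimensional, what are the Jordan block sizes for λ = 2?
Block sizes for λ = 2: [3, 2]

Step 1 — from the characteristic polynomial, algebraic multiplicity of λ = 2 is 5. From dim ker(A − (2)·I) = 2, there are exactly 2 Jordan blocks for λ = 2.
Step 2 — from the minimal polynomial, the factor (x − 2)^3 tells us the largest block for λ = 2 has size 3.
Step 3 — with total size 5, 2 blocks, and largest block 3, the block sizes (in nonincreasing order) are [3, 2].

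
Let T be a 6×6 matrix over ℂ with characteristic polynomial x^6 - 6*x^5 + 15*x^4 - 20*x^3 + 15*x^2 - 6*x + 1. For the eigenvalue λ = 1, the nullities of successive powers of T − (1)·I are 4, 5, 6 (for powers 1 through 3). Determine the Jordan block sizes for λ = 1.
Block sizes for λ = 1: [3, 1, 1, 1]

From the dimensions of kernels of powers, the number of Jordan blocks of size at least j is d_j − d_{j−1} where d_j = dim ker(N^j) (with d_0 = 0). Computing the differences gives [4, 1, 1].
The number of blocks of size exactly k is (#blocks of size ≥ k) − (#blocks of size ≥ k + 1), so the partition is: 3 block(s) of size 1, 1 block(s) of size 3.
In nonincreasing order the block sizes are [3, 1, 1, 1].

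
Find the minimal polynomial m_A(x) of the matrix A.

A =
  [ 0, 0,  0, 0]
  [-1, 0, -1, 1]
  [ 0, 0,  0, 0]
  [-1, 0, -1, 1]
x^2 - x

The characteristic polynomial is χ_A(x) = x^3*(x - 1), so the eigenvalues are known. The minimal polynomial is
  m_A(x) = Π_λ (x − λ)^{k_λ}
where k_λ is the size of the *largest* Jordan block for λ (equivalently, the smallest k with (A − λI)^k v = 0 for every generalised eigenvector v of λ).

  λ = 0: largest Jordan block has size 1, contributing (x − 0)
  λ = 1: largest Jordan block has size 1, contributing (x − 1)

So m_A(x) = x*(x - 1) = x^2 - x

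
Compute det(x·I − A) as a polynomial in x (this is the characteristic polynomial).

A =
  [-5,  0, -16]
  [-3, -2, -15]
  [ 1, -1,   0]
x^3 + 7*x^2 + 11*x + 5

Expanding det(x·I − A) (e.g. by cofactor expansion or by noting that A is similar to its Jordan form J, which has the same characteristic polynomial as A) gives
  χ_A(x) = x^3 + 7*x^2 + 11*x + 5
which factors as (x + 1)^2*(x + 5). The eigenvalues (with algebraic multiplicities) are λ = -5 with multiplicity 1, λ = -1 with multiplicity 2.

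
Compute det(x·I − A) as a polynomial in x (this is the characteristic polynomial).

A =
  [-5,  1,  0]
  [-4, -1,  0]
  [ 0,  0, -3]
x^3 + 9*x^2 + 27*x + 27

Expanding det(x·I − A) (e.g. by cofactor expansion or by noting that A is similar to its Jordan form J, which has the same characteristic polynomial as A) gives
  χ_A(x) = x^3 + 9*x^2 + 27*x + 27
which factors as (x + 3)^3. The eigenvalues (with algebraic multiplicities) are λ = -3 with multiplicity 3.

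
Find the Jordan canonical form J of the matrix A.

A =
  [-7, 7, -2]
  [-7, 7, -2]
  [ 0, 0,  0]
J_2(0) ⊕ J_1(0)

The characteristic polynomial is
  det(x·I − A) = x^3

Eigenvalues and multiplicities (the geometric multiplicity of λ is n − rank(A − λI), which equals the number of Jordan blocks for λ):
  λ = 0: algebraic multiplicity = 3, geometric multiplicity = 2

Determining the block sizes for each eigenvalue:
  λ = 0: 2 blocks summing to 3 forces exactly one block of size 2 and the rest size 1 → block sizes [2, 1]

Assembling the blocks gives a Jordan form
J =
  [0, 1, 0]
  [0, 0, 0]
  [0, 0, 0]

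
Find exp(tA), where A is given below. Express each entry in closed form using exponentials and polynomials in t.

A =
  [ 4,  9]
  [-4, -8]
e^{tA} =
  [6*t*exp(-2*t) + exp(-2*t), 9*t*exp(-2*t)]
  [-4*t*exp(-2*t), -6*t*exp(-2*t) + exp(-2*t)]

Strategy: write A = P · J · P⁻¹ where J is a Jordan canonical form, so e^{tA} = P · e^{tJ} · P⁻¹, and e^{tJ} can be computed block-by-block.

A has Jordan form
J =
  [-2,  1]
  [ 0, -2]
(up to reordering of blocks).

Per-block formulas:
  For a 2×2 Jordan block J_2(-2): exp(t · J_2(-2)) = e^(-2t)·(I + t·N), where N is the 2×2 nilpotent shift.

After assembling e^{tJ} and conjugating by P, we get:

e^{tA} =
  [6*t*exp(-2*t) + exp(-2*t), 9*t*exp(-2*t)]
  [-4*t*exp(-2*t), -6*t*exp(-2*t) + exp(-2*t)]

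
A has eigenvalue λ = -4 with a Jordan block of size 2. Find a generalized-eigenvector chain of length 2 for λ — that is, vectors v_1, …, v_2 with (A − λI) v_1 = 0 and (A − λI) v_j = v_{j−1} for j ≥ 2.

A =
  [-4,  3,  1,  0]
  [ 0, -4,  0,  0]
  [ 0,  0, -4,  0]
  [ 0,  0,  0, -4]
A Jordan chain for λ = -4 of length 2:
v_1 = (3, 0, 0, 0)ᵀ
v_2 = (0, 1, 0, 0)ᵀ

Let N = A − (-4)·I. We want v_2 with N^2 v_2 = 0 but N^1 v_2 ≠ 0; then v_{j-1} := N · v_j for j = 2, …, 2.

Pick v_2 = (0, 1, 0, 0)ᵀ.
Then v_1 = N · v_2 = (3, 0, 0, 0)ᵀ.

Sanity check: (A − (-4)·I) v_1 = (0, 0, 0, 0)ᵀ = 0. ✓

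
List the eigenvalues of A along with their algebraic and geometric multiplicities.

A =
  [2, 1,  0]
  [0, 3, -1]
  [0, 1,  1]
λ = 2: alg = 3, geom = 1

Step 1 — factor the characteristic polynomial to read off the algebraic multiplicities:
  χ_A(x) = (x - 2)^3

Step 2 — compute geometric multiplicities via the rank-nullity identity g(λ) = n − rank(A − λI):
  rank(A − (2)·I) = 2, so dim ker(A − (2)·I) = n − 2 = 1

Summary:
  λ = 2: algebraic multiplicity = 3, geometric multiplicity = 1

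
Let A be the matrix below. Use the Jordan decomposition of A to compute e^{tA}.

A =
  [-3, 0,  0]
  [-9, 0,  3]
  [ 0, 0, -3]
e^{tA} =
  [exp(-3*t), 0, 0]
  [-3 + 3*exp(-3*t), 1, 1 - exp(-3*t)]
  [0, 0, exp(-3*t)]

Strategy: write A = P · J · P⁻¹ where J is a Jordan canonical form, so e^{tA} = P · e^{tJ} · P⁻¹, and e^{tJ} can be computed block-by-block.

A has Jordan form
J =
  [-3,  0, 0]
  [ 0, -3, 0]
  [ 0,  0, 0]
(up to reordering of blocks).

Per-block formulas:
  For a 1×1 block at λ = 0: exp(t · [0]) = [e^(0t)].
  For a 1×1 block at λ = -3: exp(t · [-3]) = [e^(-3t)].

After assembling e^{tJ} and conjugating by P, we get:

e^{tA} =
  [exp(-3*t), 0, 0]
  [-3 + 3*exp(-3*t), 1, 1 - exp(-3*t)]
  [0, 0, exp(-3*t)]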